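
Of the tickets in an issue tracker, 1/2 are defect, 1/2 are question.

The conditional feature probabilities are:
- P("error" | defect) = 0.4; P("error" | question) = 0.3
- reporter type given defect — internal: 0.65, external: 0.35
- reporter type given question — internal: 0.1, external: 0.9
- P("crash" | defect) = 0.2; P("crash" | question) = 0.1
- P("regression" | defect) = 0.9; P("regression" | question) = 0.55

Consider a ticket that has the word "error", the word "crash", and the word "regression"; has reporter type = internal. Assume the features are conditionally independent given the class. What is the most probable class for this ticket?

defect

defect: 0.5 × 0.4 × 0.65 × 0.2 × 0.9 = 0.0234
question: 0.5 × 0.3 × 0.1 × 0.1 × 0.55 = 0.000825
Highest score → defect.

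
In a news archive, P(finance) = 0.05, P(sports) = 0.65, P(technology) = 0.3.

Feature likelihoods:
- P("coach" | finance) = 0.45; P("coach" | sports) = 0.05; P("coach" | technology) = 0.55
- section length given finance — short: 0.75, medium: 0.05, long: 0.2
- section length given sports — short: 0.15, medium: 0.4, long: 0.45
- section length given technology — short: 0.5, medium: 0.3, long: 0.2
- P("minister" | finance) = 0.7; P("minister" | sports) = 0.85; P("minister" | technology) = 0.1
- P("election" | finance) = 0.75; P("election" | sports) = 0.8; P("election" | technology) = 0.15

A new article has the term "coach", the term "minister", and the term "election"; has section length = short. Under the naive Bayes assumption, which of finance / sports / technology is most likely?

finance: 0.05 × 0.45 × 0.75 × 0.7 × 0.75 = 0.008859375
sports: 0.65 × 0.05 × 0.15 × 0.85 × 0.8 = 0.003315
technology: 0.3 × 0.55 × 0.5 × 0.1 × 0.15 = 0.0012375
Highest score → finance.

finance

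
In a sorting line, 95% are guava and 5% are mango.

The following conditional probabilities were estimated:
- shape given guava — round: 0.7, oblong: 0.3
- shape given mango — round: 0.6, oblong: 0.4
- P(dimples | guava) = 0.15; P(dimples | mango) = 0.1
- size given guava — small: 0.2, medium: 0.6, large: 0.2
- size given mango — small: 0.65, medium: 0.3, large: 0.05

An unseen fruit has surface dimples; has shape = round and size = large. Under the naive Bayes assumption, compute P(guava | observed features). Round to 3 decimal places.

guava: 0.95 × 0.7 × 0.15 × 0.2 = 0.01995
mango: 0.05 × 0.6 × 0.1 × 0.05 = 0.00015
P(guava | x) = 0.01995 / 0.0201 ≈ 0.993

0.993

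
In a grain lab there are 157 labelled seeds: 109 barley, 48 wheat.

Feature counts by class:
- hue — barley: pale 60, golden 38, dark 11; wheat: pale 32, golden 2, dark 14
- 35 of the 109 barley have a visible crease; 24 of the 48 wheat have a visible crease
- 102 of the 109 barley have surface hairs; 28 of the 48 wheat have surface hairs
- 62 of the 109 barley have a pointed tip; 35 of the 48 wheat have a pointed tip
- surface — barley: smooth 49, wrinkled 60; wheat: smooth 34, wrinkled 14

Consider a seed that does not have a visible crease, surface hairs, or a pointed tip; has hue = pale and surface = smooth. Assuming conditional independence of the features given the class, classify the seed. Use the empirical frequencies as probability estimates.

barley: (109/157) × (60/109) × (74/109) × (7/109) × (47/109) × (49/109) ≈ 0.00322975
wheat: (48/157) × (32/48) × (24/48) × (20/48) × (13/48) × (34/48) ≈ 0.00814608
Highest score → wheat.

wheat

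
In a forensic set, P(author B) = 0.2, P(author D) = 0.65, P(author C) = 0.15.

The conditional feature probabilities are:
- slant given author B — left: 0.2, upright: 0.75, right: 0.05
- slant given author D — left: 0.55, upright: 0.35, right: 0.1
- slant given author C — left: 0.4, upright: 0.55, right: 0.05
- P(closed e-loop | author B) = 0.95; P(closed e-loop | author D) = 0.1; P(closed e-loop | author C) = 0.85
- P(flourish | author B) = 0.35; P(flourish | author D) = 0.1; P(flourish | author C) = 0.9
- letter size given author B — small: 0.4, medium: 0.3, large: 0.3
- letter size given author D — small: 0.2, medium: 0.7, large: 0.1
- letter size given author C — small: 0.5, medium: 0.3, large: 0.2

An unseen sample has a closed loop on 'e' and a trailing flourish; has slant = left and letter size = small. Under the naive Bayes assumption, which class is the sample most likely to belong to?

author B: 0.2 × 0.2 × 0.95 × 0.35 × 0.4 = 0.00532
author D: 0.65 × 0.55 × 0.1 × 0.1 × 0.2 = 0.000715
author C: 0.15 × 0.4 × 0.85 × 0.9 × 0.5 = 0.02295
Highest score → author C.

author C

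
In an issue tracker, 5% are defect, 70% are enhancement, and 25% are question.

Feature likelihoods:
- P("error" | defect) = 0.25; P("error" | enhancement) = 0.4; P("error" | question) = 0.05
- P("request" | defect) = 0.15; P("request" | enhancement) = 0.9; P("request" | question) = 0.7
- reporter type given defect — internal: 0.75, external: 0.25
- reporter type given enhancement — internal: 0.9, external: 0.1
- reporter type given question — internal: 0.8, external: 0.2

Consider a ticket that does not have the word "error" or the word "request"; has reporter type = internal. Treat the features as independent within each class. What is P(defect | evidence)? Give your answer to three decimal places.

0.201

defect: 0.05 × (1−0.25) × (1−0.15) × 0.75 = 0.02390625
enhancement: 0.7 × (1−0.4) × (1−0.9) × 0.9 = 0.0378
question: 0.25 × (1−0.05) × (1−0.7) × 0.8 = 0.057
P(defect | x) = 0.02390625 / 0.11870625 ≈ 0.201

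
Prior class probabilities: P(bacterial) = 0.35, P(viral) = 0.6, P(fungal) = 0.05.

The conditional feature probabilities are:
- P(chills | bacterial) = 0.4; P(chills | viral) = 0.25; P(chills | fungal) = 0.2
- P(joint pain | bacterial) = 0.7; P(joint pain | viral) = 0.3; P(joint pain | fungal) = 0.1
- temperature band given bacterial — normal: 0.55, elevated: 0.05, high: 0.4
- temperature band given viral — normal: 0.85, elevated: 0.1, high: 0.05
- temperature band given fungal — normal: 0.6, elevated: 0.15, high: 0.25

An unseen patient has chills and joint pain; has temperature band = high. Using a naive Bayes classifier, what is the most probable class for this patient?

bacterial: 0.35 × 0.4 × 0.7 × 0.4 = 0.0392
viral: 0.6 × 0.25 × 0.3 × 0.05 = 0.00225
fungal: 0.05 × 0.2 × 0.1 × 0.25 = 0.00025
Highest score → bacterial.

bacterial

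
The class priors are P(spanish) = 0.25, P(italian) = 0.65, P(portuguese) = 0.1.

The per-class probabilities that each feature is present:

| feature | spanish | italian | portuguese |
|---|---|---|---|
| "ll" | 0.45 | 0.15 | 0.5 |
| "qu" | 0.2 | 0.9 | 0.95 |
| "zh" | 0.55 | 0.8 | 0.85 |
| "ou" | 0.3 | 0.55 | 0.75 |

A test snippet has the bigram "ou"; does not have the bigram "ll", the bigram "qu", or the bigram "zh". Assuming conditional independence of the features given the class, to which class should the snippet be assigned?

spanish

spanish: 0.25 × (1−0.45) × (1−0.2) × (1−0.55) × 0.3 = 0.01485
italian: 0.65 × (1−0.15) × (1−0.9) × (1−0.8) × 0.55 = 0.0060775
portuguese: 0.1 × (1−0.5) × (1−0.95) × (1−0.85) × 0.75 = 0.00028125
Highest score → spanish.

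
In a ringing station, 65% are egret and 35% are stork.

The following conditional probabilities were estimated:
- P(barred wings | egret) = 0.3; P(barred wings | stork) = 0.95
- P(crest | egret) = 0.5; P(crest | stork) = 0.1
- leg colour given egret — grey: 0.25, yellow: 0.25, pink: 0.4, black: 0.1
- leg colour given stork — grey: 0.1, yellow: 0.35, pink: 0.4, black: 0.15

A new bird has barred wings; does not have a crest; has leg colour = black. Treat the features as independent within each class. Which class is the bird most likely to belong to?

egret: 0.65 × 0.3 × (1−0.5) × 0.1 = 0.00975
stork: 0.35 × 0.95 × (1−0.1) × 0.15 = 0.0448875
Highest score → stork.

stork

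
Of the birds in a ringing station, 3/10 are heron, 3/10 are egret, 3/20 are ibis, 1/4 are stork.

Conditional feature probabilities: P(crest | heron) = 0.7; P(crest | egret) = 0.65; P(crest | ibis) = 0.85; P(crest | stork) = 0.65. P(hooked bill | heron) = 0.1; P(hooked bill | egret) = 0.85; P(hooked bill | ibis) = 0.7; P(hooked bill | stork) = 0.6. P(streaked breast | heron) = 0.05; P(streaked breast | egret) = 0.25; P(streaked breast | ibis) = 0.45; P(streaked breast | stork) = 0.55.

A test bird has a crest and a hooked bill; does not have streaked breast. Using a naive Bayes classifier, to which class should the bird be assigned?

egret

heron: 0.3 × 0.7 × 0.1 × (1−0.05) = 0.01995
egret: 0.3 × 0.65 × 0.85 × (1−0.25) = 0.1243125
ibis: 0.15 × 0.85 × 0.7 × (1−0.45) = 0.0490875
stork: 0.25 × 0.65 × 0.6 × (1−0.55) = 0.043875
Highest score → egret.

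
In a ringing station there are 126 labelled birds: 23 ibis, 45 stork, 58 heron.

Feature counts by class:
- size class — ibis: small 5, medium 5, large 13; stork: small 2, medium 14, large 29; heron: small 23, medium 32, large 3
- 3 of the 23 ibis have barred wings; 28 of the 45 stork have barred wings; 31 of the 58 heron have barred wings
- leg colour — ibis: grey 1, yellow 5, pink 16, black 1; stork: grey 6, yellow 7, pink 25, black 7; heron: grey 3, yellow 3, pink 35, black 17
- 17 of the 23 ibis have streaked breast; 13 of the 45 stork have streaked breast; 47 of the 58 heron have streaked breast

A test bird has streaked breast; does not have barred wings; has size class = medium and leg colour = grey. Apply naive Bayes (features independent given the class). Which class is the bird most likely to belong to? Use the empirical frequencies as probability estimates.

heron

ibis: (23/126) × (5/23) × (20/23) × (1/23) × (17/23) ≈ 0.00110891
stork: (45/126) × (14/45) × (17/45) × (6/45) × (13/45) ≈ 0.00161683
heron: (58/126) × (32/58) × (27/58) × (3/58) × (47/58) ≈ 0.0049554
Highest score → heron.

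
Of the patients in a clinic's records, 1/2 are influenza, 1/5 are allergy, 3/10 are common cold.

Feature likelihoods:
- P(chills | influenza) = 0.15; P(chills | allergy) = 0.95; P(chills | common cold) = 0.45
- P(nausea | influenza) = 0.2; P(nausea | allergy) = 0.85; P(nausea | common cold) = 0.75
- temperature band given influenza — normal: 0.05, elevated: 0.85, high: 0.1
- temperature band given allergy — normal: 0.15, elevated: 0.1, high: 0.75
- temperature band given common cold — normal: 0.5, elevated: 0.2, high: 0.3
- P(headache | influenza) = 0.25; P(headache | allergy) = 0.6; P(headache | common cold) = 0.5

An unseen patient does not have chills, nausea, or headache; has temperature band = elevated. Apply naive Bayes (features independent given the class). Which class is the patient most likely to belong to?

influenza

influenza: 0.5 × (1−0.15) × (1−0.2) × 0.85 × (1−0.25) = 0.21675
allergy: 0.2 × (1−0.95) × (1−0.85) × 0.1 × (1−0.6) = 0.00006
common cold: 0.3 × (1−0.45) × (1−0.75) × 0.2 × (1−0.5) = 0.004125
Highest score → influenza.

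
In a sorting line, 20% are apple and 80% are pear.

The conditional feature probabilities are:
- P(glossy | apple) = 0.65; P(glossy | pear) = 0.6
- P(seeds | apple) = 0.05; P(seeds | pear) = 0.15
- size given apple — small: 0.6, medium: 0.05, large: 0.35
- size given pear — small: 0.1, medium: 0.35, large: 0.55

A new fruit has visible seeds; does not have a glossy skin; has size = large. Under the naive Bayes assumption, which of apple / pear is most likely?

pear

apple: 0.2 × (1−0.65) × 0.05 × 0.35 = 0.001225
pear: 0.8 × (1−0.6) × 0.15 × 0.55 = 0.0264
Highest score → pear.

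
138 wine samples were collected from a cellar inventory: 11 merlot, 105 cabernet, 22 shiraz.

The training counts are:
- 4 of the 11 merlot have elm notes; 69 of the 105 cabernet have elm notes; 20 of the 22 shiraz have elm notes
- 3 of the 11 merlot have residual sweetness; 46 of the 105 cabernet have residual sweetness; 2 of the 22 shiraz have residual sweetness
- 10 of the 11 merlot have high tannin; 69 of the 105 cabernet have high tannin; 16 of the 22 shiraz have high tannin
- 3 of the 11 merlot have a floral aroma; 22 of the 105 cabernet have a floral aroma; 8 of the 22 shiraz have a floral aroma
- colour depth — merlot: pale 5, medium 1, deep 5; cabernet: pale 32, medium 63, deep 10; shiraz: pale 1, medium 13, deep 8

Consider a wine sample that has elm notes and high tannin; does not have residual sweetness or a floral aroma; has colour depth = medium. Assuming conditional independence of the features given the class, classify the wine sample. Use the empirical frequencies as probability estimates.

cabernet

merlot: (11/138) × (4/11) × (8/11) × (10/11) × (8/11) × (1/11) ≈ 0.00126704
cabernet: (105/138) × (69/105) × (59/105) × (69/105) × (83/105) × (63/105) ≈ 0.0875654
shiraz: (22/138) × (20/22) × (20/22) × (16/22) × (14/22) × (13/22) ≈ 0.0360314
Highest score → cabernet.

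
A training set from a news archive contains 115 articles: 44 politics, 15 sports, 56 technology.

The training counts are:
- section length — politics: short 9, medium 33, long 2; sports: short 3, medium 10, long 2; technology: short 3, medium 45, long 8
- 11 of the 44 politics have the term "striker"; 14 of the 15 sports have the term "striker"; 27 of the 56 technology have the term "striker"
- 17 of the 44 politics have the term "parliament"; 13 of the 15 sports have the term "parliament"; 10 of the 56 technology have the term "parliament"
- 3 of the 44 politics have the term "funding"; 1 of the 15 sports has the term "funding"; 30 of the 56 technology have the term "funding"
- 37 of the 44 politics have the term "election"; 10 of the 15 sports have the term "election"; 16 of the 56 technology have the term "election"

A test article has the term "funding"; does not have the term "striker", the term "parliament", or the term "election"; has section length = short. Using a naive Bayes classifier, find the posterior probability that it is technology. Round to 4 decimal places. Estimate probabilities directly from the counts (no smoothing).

0.9147

politics: (44/115) × (9/44) × (33/44) × (27/44) × (3/44) × (7/44) ≈ 0.000390689
sports: (15/115) × (3/15) × (1/15) × (2/15) × (1/15) × (5/15) ≈ 0.00000515298
technology: (56/115) × (3/56) × (29/56) × (46/56) × (30/56) × (40/56) ≈ 0.00424628
P(technology | x) = 0.00424628 / 0.00464212198 ≈ 0.9147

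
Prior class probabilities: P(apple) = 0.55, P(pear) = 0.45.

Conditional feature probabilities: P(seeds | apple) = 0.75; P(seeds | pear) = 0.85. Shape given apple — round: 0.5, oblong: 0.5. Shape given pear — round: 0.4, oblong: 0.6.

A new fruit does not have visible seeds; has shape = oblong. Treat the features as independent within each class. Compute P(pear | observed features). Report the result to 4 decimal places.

apple: 0.55 × (1−0.75) × 0.5 = 0.06875
pear: 0.45 × (1−0.85) × 0.6 = 0.0405
P(pear | x) = 0.0405 / 0.10925 ≈ 0.3707

0.3707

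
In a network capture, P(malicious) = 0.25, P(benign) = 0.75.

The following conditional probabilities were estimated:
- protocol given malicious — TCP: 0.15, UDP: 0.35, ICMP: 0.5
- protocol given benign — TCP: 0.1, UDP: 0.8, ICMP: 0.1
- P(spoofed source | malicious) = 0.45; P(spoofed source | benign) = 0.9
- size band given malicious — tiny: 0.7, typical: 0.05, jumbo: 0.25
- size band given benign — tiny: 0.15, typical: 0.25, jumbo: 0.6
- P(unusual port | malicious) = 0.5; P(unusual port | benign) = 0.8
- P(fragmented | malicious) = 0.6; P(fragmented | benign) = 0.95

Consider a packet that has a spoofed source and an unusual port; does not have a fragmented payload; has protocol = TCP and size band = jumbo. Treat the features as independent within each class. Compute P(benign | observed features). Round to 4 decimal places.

0.6575

malicious: 0.25 × 0.15 × 0.45 × 0.25 × 0.5 × (1−0.6) = 0.00084375
benign: 0.75 × 0.1 × 0.9 × 0.6 × 0.8 × (1−0.95) = 0.00162
P(benign | x) = 0.00162 / 0.00246375 ≈ 0.6575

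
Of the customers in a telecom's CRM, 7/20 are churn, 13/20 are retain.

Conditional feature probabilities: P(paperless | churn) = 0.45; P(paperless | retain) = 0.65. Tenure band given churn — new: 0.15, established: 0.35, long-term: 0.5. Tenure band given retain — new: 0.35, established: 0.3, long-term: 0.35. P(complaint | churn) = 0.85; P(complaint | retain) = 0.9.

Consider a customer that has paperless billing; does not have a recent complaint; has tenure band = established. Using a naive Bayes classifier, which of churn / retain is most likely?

retain

churn: 0.35 × 0.45 × 0.35 × (1−0.85) = 0.00826875
retain: 0.65 × 0.65 × 0.3 × (1−0.9) = 0.012675
Highest score → retain.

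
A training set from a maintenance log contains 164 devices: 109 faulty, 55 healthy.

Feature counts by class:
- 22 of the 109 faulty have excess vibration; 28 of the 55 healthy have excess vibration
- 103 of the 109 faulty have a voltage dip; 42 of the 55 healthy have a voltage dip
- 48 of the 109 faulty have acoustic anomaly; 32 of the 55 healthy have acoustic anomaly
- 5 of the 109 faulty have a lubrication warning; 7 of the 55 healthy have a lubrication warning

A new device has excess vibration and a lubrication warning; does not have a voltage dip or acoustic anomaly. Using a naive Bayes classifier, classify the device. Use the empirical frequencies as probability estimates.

faulty: (109/164) × (22/109) × (6/109) × (61/109) × (5/109) ≈ 0.000189562
healthy: (55/164) × (28/55) × (13/55) × (23/55) × (7/55) ≈ 0.00214781
Highest score → healthy.

healthy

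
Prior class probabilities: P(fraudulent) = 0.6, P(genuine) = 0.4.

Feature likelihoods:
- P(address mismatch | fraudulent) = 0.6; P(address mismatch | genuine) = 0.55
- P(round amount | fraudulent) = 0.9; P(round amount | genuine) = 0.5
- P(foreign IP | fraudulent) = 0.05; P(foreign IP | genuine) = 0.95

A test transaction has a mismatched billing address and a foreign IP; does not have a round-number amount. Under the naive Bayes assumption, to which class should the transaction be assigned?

genuine

fraudulent: 0.6 × 0.6 × (1−0.9) × 0.05 = 0.0018
genuine: 0.4 × 0.55 × (1−0.5) × 0.95 = 0.1045
Highest score → genuine.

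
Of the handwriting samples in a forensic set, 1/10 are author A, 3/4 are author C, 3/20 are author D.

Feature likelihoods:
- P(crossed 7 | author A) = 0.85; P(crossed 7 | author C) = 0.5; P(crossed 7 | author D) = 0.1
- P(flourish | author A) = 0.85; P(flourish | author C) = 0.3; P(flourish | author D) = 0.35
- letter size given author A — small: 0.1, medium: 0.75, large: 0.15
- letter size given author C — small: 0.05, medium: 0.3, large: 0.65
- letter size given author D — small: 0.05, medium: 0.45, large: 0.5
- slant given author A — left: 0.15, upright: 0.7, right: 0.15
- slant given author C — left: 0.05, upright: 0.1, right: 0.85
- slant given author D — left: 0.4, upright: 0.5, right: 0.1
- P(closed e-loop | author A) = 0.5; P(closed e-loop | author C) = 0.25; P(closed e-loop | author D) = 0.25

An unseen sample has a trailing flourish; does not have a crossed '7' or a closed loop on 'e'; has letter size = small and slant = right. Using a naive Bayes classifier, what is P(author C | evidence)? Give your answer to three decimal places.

0.929

author A: 0.1 × (1−0.85) × 0.85 × 0.1 × 0.15 × (1−0.5) = 0.000095625
author C: 0.75 × (1−0.5) × 0.3 × 0.05 × 0.85 × (1−0.25) = 0.0035859375
author D: 0.15 × (1−0.1) × 0.35 × 0.05 × 0.1 × (1−0.25) = 0.0001771875
P(author C | x) = 0.0035859375 / 0.00385875 ≈ 0.929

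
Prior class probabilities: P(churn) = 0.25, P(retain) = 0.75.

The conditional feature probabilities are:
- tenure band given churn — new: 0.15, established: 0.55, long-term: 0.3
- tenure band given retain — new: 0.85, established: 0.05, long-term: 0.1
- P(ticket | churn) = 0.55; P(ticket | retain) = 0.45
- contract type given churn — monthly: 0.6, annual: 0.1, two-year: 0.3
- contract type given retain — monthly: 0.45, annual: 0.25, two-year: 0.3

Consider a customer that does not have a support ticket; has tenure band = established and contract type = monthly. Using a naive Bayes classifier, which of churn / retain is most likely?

churn: 0.25 × 0.55 × (1−0.55) × 0.6 = 0.037125
retain: 0.75 × 0.05 × (1−0.45) × 0.45 = 0.00928125
Highest score → churn.

churn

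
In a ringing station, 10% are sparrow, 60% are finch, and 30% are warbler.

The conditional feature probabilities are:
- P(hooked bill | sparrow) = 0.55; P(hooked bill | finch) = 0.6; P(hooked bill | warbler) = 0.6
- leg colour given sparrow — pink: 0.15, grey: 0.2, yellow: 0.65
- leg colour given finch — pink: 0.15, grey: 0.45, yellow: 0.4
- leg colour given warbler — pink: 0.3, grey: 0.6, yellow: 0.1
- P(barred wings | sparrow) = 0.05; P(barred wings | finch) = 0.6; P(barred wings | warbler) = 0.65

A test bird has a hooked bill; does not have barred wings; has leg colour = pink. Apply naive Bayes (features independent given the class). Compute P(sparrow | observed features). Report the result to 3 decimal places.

sparrow: 0.1 × 0.55 × 0.15 × (1−0.05) = 0.0078375
finch: 0.6 × 0.6 × 0.15 × (1−0.6) = 0.0216
warbler: 0.3 × 0.6 × 0.3 × (1−0.65) = 0.0189
P(sparrow | x) = 0.0078375 / 0.0483375 ≈ 0.162

0.162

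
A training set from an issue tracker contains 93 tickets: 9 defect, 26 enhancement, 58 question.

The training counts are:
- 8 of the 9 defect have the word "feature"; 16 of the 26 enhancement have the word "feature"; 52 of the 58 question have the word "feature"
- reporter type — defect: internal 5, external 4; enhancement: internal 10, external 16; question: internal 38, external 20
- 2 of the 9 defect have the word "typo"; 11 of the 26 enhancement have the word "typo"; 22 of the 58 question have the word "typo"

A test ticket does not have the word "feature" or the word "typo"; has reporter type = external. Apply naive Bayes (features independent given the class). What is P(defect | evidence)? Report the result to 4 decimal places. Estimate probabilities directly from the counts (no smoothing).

defect: (9/93) × (1/9) × (4/9) × (7/9) ≈ 0.00371698
enhancement: (26/93) × (10/26) × (16/26) × (15/26) ≈ 0.0381752
question: (58/93) × (6/58) × (20/58) × (36/58) ≈ 0.0138084
P(defect | x) = 0.00371698 / 0.05570058 ≈ 0.0667

0.0667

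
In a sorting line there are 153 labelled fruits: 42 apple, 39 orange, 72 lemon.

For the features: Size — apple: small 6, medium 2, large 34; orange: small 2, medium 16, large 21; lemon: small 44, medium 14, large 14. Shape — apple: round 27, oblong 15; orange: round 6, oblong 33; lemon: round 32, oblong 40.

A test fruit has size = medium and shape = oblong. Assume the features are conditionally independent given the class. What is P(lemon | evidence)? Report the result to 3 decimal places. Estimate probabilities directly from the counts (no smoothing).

apple: (42/153) × (2/42) × (15/42) ≈ 0.00466853
orange: (39/153) × (16/39) × (33/39) ≈ 0.0884867
lemon: (72/153) × (14/72) × (40/72) ≈ 0.0508351
P(lemon | x) = 0.0508351 / 0.14399033 ≈ 0.353

0.353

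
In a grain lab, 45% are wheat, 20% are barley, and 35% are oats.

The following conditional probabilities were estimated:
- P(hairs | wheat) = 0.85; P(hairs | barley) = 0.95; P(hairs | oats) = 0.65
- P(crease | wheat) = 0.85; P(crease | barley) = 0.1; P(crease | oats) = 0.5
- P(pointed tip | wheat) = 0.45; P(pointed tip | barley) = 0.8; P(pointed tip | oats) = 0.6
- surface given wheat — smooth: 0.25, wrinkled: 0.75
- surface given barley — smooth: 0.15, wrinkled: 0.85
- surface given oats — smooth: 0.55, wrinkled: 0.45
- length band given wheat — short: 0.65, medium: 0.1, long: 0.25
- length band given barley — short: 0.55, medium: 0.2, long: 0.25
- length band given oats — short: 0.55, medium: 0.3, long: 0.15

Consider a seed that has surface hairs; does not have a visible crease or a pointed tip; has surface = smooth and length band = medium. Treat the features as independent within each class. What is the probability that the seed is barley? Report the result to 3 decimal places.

wheat: 0.45 × 0.85 × (1−0.85) × (1−0.45) × 0.25 × 0.1 = 0.00078890625
barley: 0.2 × 0.95 × (1−0.1) × (1−0.8) × 0.15 × 0.2 = 0.001026
oats: 0.35 × 0.65 × (1−0.5) × (1−0.6) × 0.55 × 0.3 = 0.0075075
P(barley | x) = 0.001026 / 0.00932240625 ≈ 0.110

0.110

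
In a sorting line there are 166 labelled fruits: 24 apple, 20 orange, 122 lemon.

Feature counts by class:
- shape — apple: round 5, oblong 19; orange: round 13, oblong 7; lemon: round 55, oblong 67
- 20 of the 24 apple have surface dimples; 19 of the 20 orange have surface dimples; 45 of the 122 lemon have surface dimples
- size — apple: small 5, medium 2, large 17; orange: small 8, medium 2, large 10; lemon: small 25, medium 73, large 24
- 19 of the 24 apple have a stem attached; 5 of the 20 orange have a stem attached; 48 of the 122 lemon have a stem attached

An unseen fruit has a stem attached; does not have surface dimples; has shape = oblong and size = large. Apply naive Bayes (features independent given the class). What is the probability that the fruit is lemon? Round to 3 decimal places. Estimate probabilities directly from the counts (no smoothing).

0.643

apple: (24/166) × (19/24) × (4/24) × (17/24) × (19/24) ≈ 0.0106973
orange: (20/166) × (7/20) × (1/20) × (10/20) × (5/20) ≈ 0.000263554
lemon: (122/166) × (67/122) × (77/122) × (24/122) × (48/122) ≈ 0.0197165
P(lemon | x) = 0.0197165 / 0.030677354 ≈ 0.643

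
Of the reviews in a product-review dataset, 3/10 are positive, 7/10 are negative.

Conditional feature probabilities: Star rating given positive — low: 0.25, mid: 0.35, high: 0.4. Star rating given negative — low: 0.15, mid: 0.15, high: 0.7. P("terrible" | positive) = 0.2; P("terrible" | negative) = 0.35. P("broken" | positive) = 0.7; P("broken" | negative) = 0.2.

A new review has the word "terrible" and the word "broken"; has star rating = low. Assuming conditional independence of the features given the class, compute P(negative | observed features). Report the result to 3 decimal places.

positive: 0.3 × 0.25 × 0.2 × 0.7 = 0.0105
negative: 0.7 × 0.15 × 0.35 × 0.2 = 0.00735
P(negative | x) = 0.00735 / 0.01785 ≈ 0.412

0.412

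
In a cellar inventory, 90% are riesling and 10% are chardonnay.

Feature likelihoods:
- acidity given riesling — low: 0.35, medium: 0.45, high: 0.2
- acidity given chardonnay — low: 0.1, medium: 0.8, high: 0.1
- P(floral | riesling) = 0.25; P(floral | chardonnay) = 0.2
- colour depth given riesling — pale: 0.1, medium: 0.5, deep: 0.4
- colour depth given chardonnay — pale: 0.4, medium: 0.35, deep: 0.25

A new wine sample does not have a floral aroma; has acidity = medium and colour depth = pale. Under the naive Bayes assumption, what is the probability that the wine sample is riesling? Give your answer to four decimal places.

0.5427

riesling: 0.9 × 0.45 × (1−0.25) × 0.1 = 0.030375
chardonnay: 0.1 × 0.8 × (1−0.2) × 0.4 = 0.0256
P(riesling | x) = 0.030375 / 0.055975 ≈ 0.5427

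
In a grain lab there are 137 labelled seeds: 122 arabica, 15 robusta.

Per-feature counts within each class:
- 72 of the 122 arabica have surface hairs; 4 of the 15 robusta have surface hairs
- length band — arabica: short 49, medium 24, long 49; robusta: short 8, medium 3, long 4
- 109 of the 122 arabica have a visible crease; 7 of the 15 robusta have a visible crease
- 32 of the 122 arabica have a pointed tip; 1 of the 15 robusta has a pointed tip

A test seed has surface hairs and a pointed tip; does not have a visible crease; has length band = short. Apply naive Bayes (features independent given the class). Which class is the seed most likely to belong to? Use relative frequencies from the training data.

arabica: (122/137) × (72/122) × (49/122) × (13/122) × (32/122) ≈ 0.00589959
robusta: (15/137) × (4/15) × (8/15) × (8/15) × (1/15) ≈ 0.000553663
Highest score → arabica.

arabica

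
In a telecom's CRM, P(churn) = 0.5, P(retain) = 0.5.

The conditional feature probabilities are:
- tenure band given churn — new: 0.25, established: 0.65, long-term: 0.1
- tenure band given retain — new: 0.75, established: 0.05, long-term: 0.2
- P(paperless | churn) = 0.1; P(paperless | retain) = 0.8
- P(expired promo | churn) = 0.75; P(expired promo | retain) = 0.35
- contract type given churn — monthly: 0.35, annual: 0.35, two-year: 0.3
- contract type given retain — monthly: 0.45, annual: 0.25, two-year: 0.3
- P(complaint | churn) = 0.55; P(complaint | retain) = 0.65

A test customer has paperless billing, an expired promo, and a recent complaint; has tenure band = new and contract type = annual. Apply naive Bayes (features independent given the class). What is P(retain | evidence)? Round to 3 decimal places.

0.904

churn: 0.5 × 0.25 × 0.1 × 0.75 × 0.35 × 0.55 = 0.0018046875
retain: 0.5 × 0.75 × 0.8 × 0.35 × 0.25 × 0.65 = 0.0170625
P(retain | x) = 0.0170625 / 0.0188671875 ≈ 0.904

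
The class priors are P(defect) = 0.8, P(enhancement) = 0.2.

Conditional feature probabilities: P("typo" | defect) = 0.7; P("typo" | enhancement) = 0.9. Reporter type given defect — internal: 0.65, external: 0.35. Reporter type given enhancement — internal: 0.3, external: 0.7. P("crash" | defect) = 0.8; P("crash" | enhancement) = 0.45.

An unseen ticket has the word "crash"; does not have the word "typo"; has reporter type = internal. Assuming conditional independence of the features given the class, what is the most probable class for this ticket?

defect

defect: 0.8 × (1−0.7) × 0.65 × 0.8 = 0.1248
enhancement: 0.2 × (1−0.9) × 0.3 × 0.45 = 0.0027
Highest score → defect.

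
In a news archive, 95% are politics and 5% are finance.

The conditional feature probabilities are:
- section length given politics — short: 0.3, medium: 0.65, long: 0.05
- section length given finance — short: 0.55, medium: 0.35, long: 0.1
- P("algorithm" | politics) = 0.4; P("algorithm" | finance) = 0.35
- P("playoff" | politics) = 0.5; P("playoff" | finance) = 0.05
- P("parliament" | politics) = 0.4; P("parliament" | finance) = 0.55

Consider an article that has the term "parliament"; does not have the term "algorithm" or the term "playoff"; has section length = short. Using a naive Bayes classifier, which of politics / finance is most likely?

politics: 0.95 × 0.3 × (1−0.4) × (1−0.5) × 0.4 = 0.0342
finance: 0.05 × 0.55 × (1−0.35) × (1−0.05) × 0.55 = 0.0093396875
Highest score → politics.

politics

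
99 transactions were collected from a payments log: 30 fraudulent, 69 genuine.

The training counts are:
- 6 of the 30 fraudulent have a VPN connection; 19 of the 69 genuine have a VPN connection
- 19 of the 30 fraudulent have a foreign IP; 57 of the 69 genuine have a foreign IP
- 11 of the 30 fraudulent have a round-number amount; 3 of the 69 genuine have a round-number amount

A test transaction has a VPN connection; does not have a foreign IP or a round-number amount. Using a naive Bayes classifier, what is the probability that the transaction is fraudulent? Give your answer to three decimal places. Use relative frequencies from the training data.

fraudulent: (30/99) × (6/30) × (11/30) × (19/30) ≈ 0.0140741
genuine: (69/99) × (19/69) × (12/69) × (66/69) ≈ 0.0319261
P(fraudulent | x) = 0.0140741 / 0.0460002 ≈ 0.306

0.306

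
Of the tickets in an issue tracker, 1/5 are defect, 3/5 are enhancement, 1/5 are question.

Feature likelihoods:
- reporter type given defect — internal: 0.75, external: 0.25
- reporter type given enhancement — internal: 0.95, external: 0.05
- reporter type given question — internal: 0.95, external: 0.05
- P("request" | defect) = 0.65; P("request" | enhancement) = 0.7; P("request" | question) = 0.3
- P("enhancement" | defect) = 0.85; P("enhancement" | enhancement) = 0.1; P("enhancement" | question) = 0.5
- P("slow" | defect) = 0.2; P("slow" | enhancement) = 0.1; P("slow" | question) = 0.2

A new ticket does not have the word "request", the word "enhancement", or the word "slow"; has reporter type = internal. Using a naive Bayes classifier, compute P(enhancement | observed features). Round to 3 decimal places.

0.700

defect: 0.2 × 0.75 × (1−0.65) × (1−0.85) × (1−0.2) = 0.0063
enhancement: 0.6 × 0.95 × (1−0.7) × (1−0.1) × (1−0.1) = 0.13851
question: 0.2 × 0.95 × (1−0.3) × (1−0.5) × (1−0.2) = 0.0532
P(enhancement | x) = 0.13851 / 0.19801 ≈ 0.700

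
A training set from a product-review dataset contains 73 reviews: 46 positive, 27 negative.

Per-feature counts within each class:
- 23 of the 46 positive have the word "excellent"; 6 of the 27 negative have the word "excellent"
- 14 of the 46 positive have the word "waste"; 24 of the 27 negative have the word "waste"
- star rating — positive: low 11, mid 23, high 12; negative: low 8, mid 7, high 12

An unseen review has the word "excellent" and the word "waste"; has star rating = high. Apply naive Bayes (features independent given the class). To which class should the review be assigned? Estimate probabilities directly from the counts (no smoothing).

positive: (46/73) × (23/46) × (14/46) × (12/46) ≈ 0.0250149
negative: (27/73) × (6/27) × (24/27) × (12/27) ≈ 0.0324708
Highest score → negative.

negative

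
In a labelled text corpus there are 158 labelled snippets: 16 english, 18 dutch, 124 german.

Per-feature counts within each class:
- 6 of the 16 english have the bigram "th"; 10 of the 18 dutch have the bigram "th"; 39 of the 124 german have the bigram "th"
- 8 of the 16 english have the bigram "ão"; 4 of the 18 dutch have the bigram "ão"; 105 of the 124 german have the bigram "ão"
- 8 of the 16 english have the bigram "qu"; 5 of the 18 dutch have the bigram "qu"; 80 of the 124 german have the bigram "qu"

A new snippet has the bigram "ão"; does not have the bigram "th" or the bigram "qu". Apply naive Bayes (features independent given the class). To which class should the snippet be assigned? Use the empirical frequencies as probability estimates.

english: (16/158) × (10/16) × (8/16) × (8/16) ≈ 0.0158228
dutch: (18/158) × (8/18) × (4/18) × (13/18) ≈ 0.00812627
german: (124/158) × (85/124) × (105/124) × (44/124) ≈ 0.161644
Highest score → german.

german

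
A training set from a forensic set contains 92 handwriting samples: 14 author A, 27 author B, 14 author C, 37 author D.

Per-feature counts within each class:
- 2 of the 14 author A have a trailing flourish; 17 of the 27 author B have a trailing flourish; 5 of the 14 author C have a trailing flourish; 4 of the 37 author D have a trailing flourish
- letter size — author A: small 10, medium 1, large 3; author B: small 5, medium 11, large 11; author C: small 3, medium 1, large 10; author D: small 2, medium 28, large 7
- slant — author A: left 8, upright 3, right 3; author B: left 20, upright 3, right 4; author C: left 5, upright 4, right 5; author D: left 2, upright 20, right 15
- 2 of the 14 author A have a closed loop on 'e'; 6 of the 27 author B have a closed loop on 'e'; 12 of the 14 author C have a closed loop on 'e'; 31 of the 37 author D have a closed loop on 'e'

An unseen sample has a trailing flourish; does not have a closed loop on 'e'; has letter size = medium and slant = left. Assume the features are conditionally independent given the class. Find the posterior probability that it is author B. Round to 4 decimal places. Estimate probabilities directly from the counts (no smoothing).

0.9721

author A: (14/92) × (2/14) × (1/14) × (8/14) × (12/14) ≈ 0.000760553
author B: (27/92) × (17/27) × (11/27) × (20/27) × (21/27) ≈ 0.0433722
author C: (14/92) × (5/14) × (1/14) × (5/14) × (2/14) ≈ 0.000198061
author D: (37/92) × (4/37) × (28/37) × (2/37) × (6/37) ≈ 0.000288407
P(author B | x) = 0.0433722 / 0.044619221 ≈ 0.9721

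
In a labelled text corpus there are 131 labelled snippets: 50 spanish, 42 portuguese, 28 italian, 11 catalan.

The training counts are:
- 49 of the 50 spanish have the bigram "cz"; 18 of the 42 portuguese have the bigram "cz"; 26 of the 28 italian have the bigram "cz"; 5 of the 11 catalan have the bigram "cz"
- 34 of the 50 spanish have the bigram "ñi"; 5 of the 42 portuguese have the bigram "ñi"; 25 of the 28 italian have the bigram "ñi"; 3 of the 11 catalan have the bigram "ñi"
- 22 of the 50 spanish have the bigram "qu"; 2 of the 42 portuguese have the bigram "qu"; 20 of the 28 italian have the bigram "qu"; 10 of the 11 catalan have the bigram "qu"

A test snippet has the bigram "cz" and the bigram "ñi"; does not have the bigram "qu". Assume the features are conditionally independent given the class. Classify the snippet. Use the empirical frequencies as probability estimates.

spanish: (50/131) × (49/50) × (34/50) × (28/50) ≈ 0.142437
portuguese: (42/131) × (18/42) × (5/42) × (40/42) ≈ 0.0155788
italian: (28/131) × (26/28) × (25/28) × (8/28) ≈ 0.0506309
catalan: (11/131) × (5/11) × (3/11) × (1/11) ≈ 0.000946313
Highest score → spanish.

spanish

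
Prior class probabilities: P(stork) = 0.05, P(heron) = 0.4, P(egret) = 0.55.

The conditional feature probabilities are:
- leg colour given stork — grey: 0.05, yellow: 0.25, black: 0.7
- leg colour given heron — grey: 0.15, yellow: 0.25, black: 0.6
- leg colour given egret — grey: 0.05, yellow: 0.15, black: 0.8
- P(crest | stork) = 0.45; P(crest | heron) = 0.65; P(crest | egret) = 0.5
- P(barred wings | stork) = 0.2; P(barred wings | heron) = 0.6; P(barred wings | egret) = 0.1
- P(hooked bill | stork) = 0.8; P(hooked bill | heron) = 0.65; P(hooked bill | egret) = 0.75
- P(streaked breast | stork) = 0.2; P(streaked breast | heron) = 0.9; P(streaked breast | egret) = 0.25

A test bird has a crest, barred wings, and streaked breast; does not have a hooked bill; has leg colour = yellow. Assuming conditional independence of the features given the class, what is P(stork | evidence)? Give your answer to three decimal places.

0.004

stork: 0.05 × 0.25 × 0.45 × 0.2 × (1−0.8) × 0.2 = 0.000045
heron: 0.4 × 0.25 × 0.65 × 0.6 × (1−0.65) × 0.9 = 0.012285
egret: 0.55 × 0.15 × 0.5 × 0.1 × (1−0.75) × 0.25 = 0.0002578125
P(stork | x) = 0.000045 / 0.0125878125 ≈ 0.004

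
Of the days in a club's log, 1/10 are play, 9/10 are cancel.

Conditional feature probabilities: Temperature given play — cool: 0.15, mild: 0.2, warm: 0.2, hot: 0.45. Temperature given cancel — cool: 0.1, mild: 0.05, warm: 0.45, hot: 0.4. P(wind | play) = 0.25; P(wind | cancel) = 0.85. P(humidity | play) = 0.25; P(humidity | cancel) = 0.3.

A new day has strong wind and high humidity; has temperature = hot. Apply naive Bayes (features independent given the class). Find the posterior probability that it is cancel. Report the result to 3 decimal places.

0.970

play: 0.1 × 0.45 × 0.25 × 0.25 = 0.0028125
cancel: 0.9 × 0.4 × 0.85 × 0.3 = 0.0918
P(cancel | x) = 0.0918 / 0.0946125 ≈ 0.970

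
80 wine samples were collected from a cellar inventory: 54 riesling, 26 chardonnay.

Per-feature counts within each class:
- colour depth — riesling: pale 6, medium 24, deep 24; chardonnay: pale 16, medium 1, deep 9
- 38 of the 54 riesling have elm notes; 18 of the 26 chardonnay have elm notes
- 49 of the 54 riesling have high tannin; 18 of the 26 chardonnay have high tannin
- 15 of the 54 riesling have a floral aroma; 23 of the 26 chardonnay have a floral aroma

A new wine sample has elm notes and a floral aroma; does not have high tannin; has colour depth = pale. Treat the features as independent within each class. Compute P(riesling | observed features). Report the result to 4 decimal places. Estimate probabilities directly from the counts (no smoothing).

riesling: (54/80) × (6/54) × (38/54) × (5/54) × (15/54) ≈ 0.00135745
chardonnay: (26/80) × (16/26) × (18/26) × (8/26) × (23/26) ≈ 0.0376878
P(riesling | x) = 0.00135745 / 0.03904525 ≈ 0.0348

0.0348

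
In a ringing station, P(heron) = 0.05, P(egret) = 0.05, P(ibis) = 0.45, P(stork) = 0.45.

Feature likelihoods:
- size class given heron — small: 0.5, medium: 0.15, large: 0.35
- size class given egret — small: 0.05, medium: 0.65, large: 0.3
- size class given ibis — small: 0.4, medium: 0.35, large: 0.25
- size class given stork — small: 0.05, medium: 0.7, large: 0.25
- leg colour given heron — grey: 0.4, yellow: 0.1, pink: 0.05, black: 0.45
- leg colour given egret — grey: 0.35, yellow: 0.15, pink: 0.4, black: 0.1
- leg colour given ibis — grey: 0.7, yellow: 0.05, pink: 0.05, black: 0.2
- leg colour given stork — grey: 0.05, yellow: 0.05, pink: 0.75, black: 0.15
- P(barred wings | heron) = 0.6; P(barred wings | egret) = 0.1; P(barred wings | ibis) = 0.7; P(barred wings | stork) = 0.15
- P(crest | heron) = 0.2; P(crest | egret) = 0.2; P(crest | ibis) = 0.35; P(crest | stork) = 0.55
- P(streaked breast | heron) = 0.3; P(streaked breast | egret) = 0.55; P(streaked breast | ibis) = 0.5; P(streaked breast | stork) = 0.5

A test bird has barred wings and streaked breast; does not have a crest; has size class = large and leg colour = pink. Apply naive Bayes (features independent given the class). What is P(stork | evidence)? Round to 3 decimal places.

heron: 0.05 × 0.35 × 0.05 × 0.6 × (1−0.2) × 0.3 = 0.000126
egret: 0.05 × 0.3 × 0.4 × 0.1 × (1−0.2) × 0.55 = 0.000264
ibis: 0.45 × 0.25 × 0.05 × 0.7 × (1−0.35) × 0.5 = 0.0012796875
stork: 0.45 × 0.25 × 0.75 × 0.15 × (1−0.55) × 0.5 = 0.00284765625
P(stork | x) = 0.00284765625 / 0.00451734375 ≈ 0.630

0.630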